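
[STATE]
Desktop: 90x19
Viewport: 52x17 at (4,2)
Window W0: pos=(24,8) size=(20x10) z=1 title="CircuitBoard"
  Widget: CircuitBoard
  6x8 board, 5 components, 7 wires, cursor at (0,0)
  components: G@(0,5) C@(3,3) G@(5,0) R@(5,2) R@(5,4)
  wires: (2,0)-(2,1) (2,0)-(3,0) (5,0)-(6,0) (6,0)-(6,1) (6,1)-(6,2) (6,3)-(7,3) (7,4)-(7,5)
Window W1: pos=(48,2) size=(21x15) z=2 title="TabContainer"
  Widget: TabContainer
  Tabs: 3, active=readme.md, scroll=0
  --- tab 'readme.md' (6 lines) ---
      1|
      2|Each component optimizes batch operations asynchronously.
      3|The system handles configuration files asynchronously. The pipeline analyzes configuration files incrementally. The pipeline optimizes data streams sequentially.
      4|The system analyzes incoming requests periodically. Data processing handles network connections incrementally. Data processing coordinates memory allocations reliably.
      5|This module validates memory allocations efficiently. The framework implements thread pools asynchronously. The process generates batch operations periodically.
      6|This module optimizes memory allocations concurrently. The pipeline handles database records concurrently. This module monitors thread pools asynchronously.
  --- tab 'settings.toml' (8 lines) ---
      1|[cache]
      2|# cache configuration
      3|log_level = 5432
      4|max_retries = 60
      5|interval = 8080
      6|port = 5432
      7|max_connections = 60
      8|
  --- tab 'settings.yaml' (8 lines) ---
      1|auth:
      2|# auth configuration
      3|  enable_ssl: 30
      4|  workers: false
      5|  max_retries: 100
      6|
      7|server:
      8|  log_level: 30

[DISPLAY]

                                            ┏━━━━━━━
                                            ┃ TabCon
                                            ┠───────
                                            ┃[readme
                                            ┃───────
                                            ┃       
                    ┏━━━━━━━━━━━━━━━━━━┓    ┃Each co
                    ┃ CircuitBoard     ┃    ┃The sys
                    ┠──────────────────┨    ┃The sys
                    ┃   0 1 2 3 4 5    ┃    ┃This mo
                    ┃0  [.]            ┃    ┃This mo
                    ┃                  ┃    ┃       
                    ┃1                 ┃    ┃       
                    ┃                  ┃    ┃       
                    ┃2   · ─ ·         ┃    ┗━━━━━━━
                    ┗━━━━━━━━━━━━━━━━━━┛            
                                                    


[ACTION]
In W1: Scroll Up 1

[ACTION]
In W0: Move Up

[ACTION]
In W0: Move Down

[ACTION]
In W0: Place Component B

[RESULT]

                                            ┏━━━━━━━
                                            ┃ TabCon
                                            ┠───────
                                            ┃[readme
                                            ┃───────
                                            ┃       
                    ┏━━━━━━━━━━━━━━━━━━┓    ┃Each co
                    ┃ CircuitBoard     ┃    ┃The sys
                    ┠──────────────────┨    ┃The sys
                    ┃   0 1 2 3 4 5    ┃    ┃This mo
                    ┃0                 ┃    ┃This mo
                    ┃                  ┃    ┃       
                    ┃1  [B]            ┃    ┃       
                    ┃                  ┃    ┃       
                    ┃2   · ─ ·         ┃    ┗━━━━━━━
                    ┗━━━━━━━━━━━━━━━━━━┛            
                                                    


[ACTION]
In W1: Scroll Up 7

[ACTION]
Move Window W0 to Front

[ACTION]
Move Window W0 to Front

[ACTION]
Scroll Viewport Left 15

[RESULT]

                                                ┏━━━
                                                ┃ Ta
                                                ┠───
                                                ┃[re
                                                ┃───
                                                ┃   
                        ┏━━━━━━━━━━━━━━━━━━┓    ┃Eac
                        ┃ CircuitBoard     ┃    ┃The
                        ┠──────────────────┨    ┃The
                        ┃   0 1 2 3 4 5    ┃    ┃Thi
                        ┃0                 ┃    ┃Thi
                        ┃                  ┃    ┃   
                        ┃1  [B]            ┃    ┃   
                        ┃                  ┃    ┃   
                        ┃2   · ─ ·         ┃    ┗━━━
                        ┗━━━━━━━━━━━━━━━━━━┛        
                                                    


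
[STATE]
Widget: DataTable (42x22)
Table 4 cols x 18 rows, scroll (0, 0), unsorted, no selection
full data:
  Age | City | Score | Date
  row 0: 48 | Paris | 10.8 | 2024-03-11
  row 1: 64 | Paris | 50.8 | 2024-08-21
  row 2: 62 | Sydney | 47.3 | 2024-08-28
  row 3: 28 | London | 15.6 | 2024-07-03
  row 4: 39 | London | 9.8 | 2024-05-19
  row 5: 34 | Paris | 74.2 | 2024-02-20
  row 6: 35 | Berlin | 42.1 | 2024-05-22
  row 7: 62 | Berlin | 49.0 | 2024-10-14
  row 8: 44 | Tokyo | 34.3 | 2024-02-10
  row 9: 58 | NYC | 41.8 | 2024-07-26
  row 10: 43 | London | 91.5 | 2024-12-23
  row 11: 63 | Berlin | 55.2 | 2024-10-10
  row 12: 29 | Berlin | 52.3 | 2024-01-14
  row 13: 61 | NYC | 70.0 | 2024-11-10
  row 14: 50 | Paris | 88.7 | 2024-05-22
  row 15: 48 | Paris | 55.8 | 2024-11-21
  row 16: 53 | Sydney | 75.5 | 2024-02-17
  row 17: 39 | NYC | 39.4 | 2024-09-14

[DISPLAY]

Age│City  │Score│Date                     
───┼──────┼─────┼──────────               
48 │Paris │10.8 │2024-03-11               
64 │Paris │50.8 │2024-08-21               
62 │Sydney│47.3 │2024-08-28               
28 │London│15.6 │2024-07-03               
39 │London│9.8  │2024-05-19               
34 │Paris │74.2 │2024-02-20               
35 │Berlin│42.1 │2024-05-22               
62 │Berlin│49.0 │2024-10-14               
44 │Tokyo │34.3 │2024-02-10               
58 │NYC   │41.8 │2024-07-26               
43 │London│91.5 │2024-12-23               
63 │Berlin│55.2 │2024-10-10               
29 │Berlin│52.3 │2024-01-14               
61 │NYC   │70.0 │2024-11-10               
50 │Paris │88.7 │2024-05-22               
48 │Paris │55.8 │2024-11-21               
53 │Sydney│75.5 │2024-02-17               
39 │NYC   │39.4 │2024-09-14               
                                          
                                          


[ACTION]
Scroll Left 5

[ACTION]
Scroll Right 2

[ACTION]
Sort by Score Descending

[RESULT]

Age│City  │Scor▼│Date                     
───┼──────┼─────┼──────────               
43 │London│91.5 │2024-12-23               
50 │Paris │88.7 │2024-05-22               
53 │Sydney│75.5 │2024-02-17               
34 │Paris │74.2 │2024-02-20               
61 │NYC   │70.0 │2024-11-10               
48 │Paris │55.8 │2024-11-21               
63 │Berlin│55.2 │2024-10-10               
29 │Berlin│52.3 │2024-01-14               
64 │Paris │50.8 │2024-08-21               
62 │Berlin│49.0 │2024-10-14               
62 │Sydney│47.3 │2024-08-28               
35 │Berlin│42.1 │2024-05-22               
58 │NYC   │41.8 │2024-07-26               
39 │NYC   │39.4 │2024-09-14               
44 │Tokyo │34.3 │2024-02-10               
28 │London│15.6 │2024-07-03               
48 │Paris │10.8 │2024-03-11               
39 │London│9.8  │2024-05-19               
                                          
                                          


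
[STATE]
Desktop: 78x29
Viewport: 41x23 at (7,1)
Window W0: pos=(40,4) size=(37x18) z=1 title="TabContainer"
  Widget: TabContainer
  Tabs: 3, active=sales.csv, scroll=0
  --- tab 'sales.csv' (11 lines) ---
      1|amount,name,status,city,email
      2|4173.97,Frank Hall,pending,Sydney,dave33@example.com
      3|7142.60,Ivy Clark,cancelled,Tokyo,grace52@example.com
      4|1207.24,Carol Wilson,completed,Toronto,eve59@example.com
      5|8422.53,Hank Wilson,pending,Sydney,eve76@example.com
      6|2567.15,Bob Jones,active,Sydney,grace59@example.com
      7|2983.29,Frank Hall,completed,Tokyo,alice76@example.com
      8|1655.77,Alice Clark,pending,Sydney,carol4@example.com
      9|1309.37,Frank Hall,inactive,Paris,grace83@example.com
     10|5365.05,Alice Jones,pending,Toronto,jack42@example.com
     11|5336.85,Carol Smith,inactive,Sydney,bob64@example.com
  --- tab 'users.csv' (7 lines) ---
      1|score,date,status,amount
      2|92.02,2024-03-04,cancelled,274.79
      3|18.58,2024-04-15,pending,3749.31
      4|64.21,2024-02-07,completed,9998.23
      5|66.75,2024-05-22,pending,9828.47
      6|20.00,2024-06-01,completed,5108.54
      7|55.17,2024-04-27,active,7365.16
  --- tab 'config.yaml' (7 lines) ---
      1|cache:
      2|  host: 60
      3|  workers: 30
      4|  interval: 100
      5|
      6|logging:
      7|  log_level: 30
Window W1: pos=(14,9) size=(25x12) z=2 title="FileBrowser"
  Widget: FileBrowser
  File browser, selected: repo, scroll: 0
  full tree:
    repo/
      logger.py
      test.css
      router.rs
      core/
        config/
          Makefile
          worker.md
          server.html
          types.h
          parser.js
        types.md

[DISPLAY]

                                         
                                         
                                         
                                 ┏━━━━━━━
                                 ┃ TabCon
                                 ┠───────
                                 ┃[sales.
                                 ┃───────
       ┏━━━━━━━━━━━━━━━━━━━━━━━┓ ┃amount,
       ┃ FileBrowser           ┃ ┃4173.97
       ┠───────────────────────┨ ┃7142.60
       ┃> [-] repo/            ┃ ┃1207.24
       ┃    logger.py          ┃ ┃8422.53
       ┃    test.css           ┃ ┃2567.15
       ┃    router.rs          ┃ ┃2983.29
       ┃    [+] core/          ┃ ┃1655.77
       ┃                       ┃ ┃1309.37
       ┃                       ┃ ┃5365.05
       ┃                       ┃ ┃5336.85
       ┗━━━━━━━━━━━━━━━━━━━━━━━┛ ┃       
                                 ┗━━━━━━━
                                         
                                         


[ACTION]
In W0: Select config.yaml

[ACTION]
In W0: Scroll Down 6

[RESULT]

                                         
                                         
                                         
                                 ┏━━━━━━━
                                 ┃ TabCon
                                 ┠───────
                                 ┃ sales.
                                 ┃───────
       ┏━━━━━━━━━━━━━━━━━━━━━━━┓ ┃  log_l
       ┃ FileBrowser           ┃ ┃       
       ┠───────────────────────┨ ┃       
       ┃> [-] repo/            ┃ ┃       
       ┃    logger.py          ┃ ┃       
       ┃    test.css           ┃ ┃       
       ┃    router.rs          ┃ ┃       
       ┃    [+] core/          ┃ ┃       
       ┃                       ┃ ┃       
       ┃                       ┃ ┃       
       ┃                       ┃ ┃       
       ┗━━━━━━━━━━━━━━━━━━━━━━━┛ ┃       
                                 ┗━━━━━━━
                                         
                                         


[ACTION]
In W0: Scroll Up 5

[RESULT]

                                         
                                         
                                         
                                 ┏━━━━━━━
                                 ┃ TabCon
                                 ┠───────
                                 ┃ sales.
                                 ┃───────
       ┏━━━━━━━━━━━━━━━━━━━━━━━┓ ┃  host:
       ┃ FileBrowser           ┃ ┃  worke
       ┠───────────────────────┨ ┃  inter
       ┃> [-] repo/            ┃ ┃       
       ┃    logger.py          ┃ ┃logging
       ┃    test.css           ┃ ┃  log_l
       ┃    router.rs          ┃ ┃       
       ┃    [+] core/          ┃ ┃       
       ┃                       ┃ ┃       
       ┃                       ┃ ┃       
       ┃                       ┃ ┃       
       ┗━━━━━━━━━━━━━━━━━━━━━━━┛ ┃       
                                 ┗━━━━━━━
                                         
                                         


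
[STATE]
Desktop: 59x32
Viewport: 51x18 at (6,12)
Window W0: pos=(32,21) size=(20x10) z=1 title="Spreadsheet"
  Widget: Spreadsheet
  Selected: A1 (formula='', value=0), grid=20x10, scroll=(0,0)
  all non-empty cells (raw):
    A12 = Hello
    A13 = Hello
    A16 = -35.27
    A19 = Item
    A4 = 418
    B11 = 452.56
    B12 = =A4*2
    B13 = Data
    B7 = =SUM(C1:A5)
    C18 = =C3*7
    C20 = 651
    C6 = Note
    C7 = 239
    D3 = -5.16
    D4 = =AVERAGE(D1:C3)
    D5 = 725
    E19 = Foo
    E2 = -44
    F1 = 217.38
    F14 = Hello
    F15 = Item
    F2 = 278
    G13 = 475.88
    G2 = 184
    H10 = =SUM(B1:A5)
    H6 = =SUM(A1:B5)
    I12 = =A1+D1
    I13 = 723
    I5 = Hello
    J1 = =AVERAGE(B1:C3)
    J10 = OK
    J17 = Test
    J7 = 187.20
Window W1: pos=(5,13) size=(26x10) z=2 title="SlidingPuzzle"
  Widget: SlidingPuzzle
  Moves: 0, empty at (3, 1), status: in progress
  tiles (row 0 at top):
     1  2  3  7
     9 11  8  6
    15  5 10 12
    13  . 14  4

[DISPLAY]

                                                   
━━━━━━━━━━━━━━━━━━━━━━━━┓                          
 SlidingPuzzle          ┃                          
────────────────────────┨                          
┌────┬────┬────┬────┐   ┃                          
│  1 │  2 │  3 │  7 │   ┃                          
├────┼────┼────┼────┤   ┃                          
│  9 │ 11 │  8 │  6 │   ┃                          
├────┼────┼────┼────┤   ┃                          
│ 15 │  5 │ 10 │ 12 │   ┃ ┏━━━━━━━━━━━━━━━━━━┓     
━━━━━━━━━━━━━━━━━━━━━━━━┛ ┃ Spreadsheet      ┃     
                          ┠──────────────────┨     
                          ┃A1:               ┃     
                          ┃       A       B  ┃     
                          ┃------------------┃     
                          ┃  1      [0]      ┃     
                          ┃  2        0      ┃     
                          ┃  3        0      ┃     


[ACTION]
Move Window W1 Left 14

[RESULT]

                                                   
━━━━━━━━━━━━━━━━━━━┓                               
ingPuzzle          ┃                               
───────────────────┨                               
┬────┬────┬────┐   ┃                               
│  2 │  3 │  7 │   ┃                               
┼────┼────┼────┤   ┃                               
│ 11 │  8 │  6 │   ┃                               
┼────┼────┼────┤   ┃                               
│  5 │ 10 │ 12 │   ┃      ┏━━━━━━━━━━━━━━━━━━┓     
━━━━━━━━━━━━━━━━━━━┛      ┃ Spreadsheet      ┃     
                          ┠──────────────────┨     
                          ┃A1:               ┃     
                          ┃       A       B  ┃     
                          ┃------------------┃     
                          ┃  1      [0]      ┃     
                          ┃  2        0      ┃     
                          ┃  3        0      ┃     


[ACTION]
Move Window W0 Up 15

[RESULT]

                          ┃  1      [0]      ┃     
━━━━━━━━━━━━━━━━━━━┓      ┃  2        0      ┃     
ingPuzzle          ┃      ┃  3        0      ┃     
───────────────────┨      ┗━━━━━━━━━━━━━━━━━━┛     
┬────┬────┬────┐   ┃                               
│  2 │  3 │  7 │   ┃                               
┼────┼────┼────┤   ┃                               
│ 11 │  8 │  6 │   ┃                               
┼────┼────┼────┤   ┃                               
│  5 │ 10 │ 12 │   ┃                               
━━━━━━━━━━━━━━━━━━━┛                               
                                                   
                                                   
                                                   
                                                   
                                                   
                                                   
                                                   


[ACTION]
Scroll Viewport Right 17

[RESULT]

                        ┃  1      [0]      ┃       
━━━━━━━━━━━━━━━━━┓      ┃  2        0      ┃       
gPuzzle          ┃      ┃  3        0      ┃       
─────────────────┨      ┗━━━━━━━━━━━━━━━━━━┛       
───┬────┬────┐   ┃                                 
 2 │  3 │  7 │   ┃                                 
───┼────┼────┤   ┃                                 
11 │  8 │  6 │   ┃                                 
───┼────┼────┤   ┃                                 
 5 │ 10 │ 12 │   ┃                                 
━━━━━━━━━━━━━━━━━┛                                 
                                                   
                                                   
                                                   
                                                   
                                                   
                                                   
                                                   


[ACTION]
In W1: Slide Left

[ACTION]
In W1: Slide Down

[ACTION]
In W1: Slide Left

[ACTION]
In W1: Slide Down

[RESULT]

                        ┃  1      [0]      ┃       
━━━━━━━━━━━━━━━━━┓      ┃  2        0      ┃       
gPuzzle          ┃      ┃  3        0      ┃       
─────────────────┨      ┗━━━━━━━━━━━━━━━━━━┛       
───┬────┬────┐   ┃                                 
 2 │  3 │  7 │   ┃                                 
───┼────┼────┤   ┃                                 
11 │  8 │    │   ┃                                 
───┼────┼────┤   ┃                                 
 5 │ 12 │  6 │   ┃                                 
━━━━━━━━━━━━━━━━━┛                                 
                                                   
                                                   
                                                   
                                                   
                                                   
                                                   
                                                   


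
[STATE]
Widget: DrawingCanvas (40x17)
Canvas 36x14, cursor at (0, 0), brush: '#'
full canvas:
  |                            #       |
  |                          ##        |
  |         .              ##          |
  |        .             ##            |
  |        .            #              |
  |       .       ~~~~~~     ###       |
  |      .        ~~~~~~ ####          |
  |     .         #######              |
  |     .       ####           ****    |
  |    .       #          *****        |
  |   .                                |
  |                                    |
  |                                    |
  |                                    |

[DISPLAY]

+                           #           
                          ##            
         .              ##              
        .             ##                
        .            #                  
       .       ~~~~~~     ###           
      .        ~~~~~~ ####              
     .         #######                  
     .       ####           ****        
    .       #          *****            
   .                                    
                                        
                                        
                                        
                                        
                                        
                                        


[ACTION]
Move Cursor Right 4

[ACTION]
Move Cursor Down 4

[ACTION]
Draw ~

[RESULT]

                            #           
                          ##            
         .              ##              
        .             ##                
    ~   .            #                  
       .       ~~~~~~     ###           
      .        ~~~~~~ ####              
     .         #######                  
     .       ####           ****        
    .       #          *****            
   .                                    
                                        
                                        
                                        
                                        
                                        
                                        


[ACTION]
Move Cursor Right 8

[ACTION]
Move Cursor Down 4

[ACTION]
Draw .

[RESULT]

                            #           
                          ##            
         .              ##              
        .             ##                
    ~   .            #                  
       .       ~~~~~~     ###           
      .        ~~~~~~ ####              
     .         #######                  
     .      .####           ****        
    .       #          *****            
   .                                    
                                        
                                        
                                        
                                        
                                        
                                        


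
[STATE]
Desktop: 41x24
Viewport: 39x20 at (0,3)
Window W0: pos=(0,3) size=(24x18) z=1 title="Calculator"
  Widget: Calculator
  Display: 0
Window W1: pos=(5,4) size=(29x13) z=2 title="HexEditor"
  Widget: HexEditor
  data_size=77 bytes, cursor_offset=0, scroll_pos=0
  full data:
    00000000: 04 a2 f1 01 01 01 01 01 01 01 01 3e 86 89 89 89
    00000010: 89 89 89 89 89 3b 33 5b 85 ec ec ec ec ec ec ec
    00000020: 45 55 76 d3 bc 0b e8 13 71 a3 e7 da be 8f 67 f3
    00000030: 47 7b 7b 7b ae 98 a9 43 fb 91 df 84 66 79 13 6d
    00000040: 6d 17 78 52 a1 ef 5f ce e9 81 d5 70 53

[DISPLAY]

┏━━━━━━━━━━━━━━━━━━━━━━┓               
┃ Cal┏━━━━━━━━━━━━━━━━━━━━━━━━━━━┓     
┠────┃ HexEditor                 ┃     
┃    ┠───────────────────────────┨     
┃┌───┃00000000  04 a2 f1 01 01 01┃     
┃│ 7 ┃00000010  89 89 89 89 89 3b┃     
┃├───┃00000020  45 55 76 d3 bc 0b┃     
┃│ 4 ┃00000030  47 7b 7b 7b ae 98┃     
┃├───┃00000040  6d 17 78 52 a1 ef┃     
┃│ 1 ┃                           ┃     
┃├───┃                           ┃     
┃│ 0 ┃                           ┃     
┃├───┃                           ┃     
┃│ C ┗━━━━━━━━━━━━━━━━━━━━━━━━━━━┛     
┃└───┴───┴───┴───┘     ┃               
┃                      ┃               
┃                      ┃               
┗━━━━━━━━━━━━━━━━━━━━━━┛               
                                       
                                       


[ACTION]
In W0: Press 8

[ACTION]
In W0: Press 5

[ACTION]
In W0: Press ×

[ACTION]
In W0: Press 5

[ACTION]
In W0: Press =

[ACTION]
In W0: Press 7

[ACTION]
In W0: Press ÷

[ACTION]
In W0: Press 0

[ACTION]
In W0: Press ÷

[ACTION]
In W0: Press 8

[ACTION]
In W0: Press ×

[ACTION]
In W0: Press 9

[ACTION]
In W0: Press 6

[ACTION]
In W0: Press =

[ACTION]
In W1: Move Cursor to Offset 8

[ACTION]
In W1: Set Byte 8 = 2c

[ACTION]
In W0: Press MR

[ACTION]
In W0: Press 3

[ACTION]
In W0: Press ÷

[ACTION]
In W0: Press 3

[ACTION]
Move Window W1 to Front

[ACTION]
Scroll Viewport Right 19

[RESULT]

━━━━━━━━━━━━━━━━━━━━━┓                 
Cal┏━━━━━━━━━━━━━━━━━━━━━━━━━━━┓       
───┃ HexEditor                 ┃       
   ┠───────────────────────────┨       
───┃00000000  04 a2 f1 01 01 01┃       
 7 ┃00000010  89 89 89 89 89 3b┃       
───┃00000020  45 55 76 d3 bc 0b┃       
 4 ┃00000030  47 7b 7b 7b ae 98┃       
───┃00000040  6d 17 78 52 a1 ef┃       
 1 ┃                           ┃       
───┃                           ┃       
 0 ┃                           ┃       
───┃                           ┃       
 C ┗━━━━━━━━━━━━━━━━━━━━━━━━━━━┛       
───┴───┴───┴───┘     ┃                 
                     ┃                 
                     ┃                 
━━━━━━━━━━━━━━━━━━━━━┛                 
                                       
                                       


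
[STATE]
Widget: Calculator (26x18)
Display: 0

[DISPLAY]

                         0
┌───┬───┬───┬───┐         
│ 7 │ 8 │ 9 │ ÷ │         
├───┼───┼───┼───┤         
│ 4 │ 5 │ 6 │ × │         
├───┼───┼───┼───┤         
│ 1 │ 2 │ 3 │ - │         
├───┼───┼───┼───┤         
│ 0 │ . │ = │ + │         
├───┼───┼───┼───┤         
│ C │ MC│ MR│ M+│         
└───┴───┴───┴───┘         
                          
                          
                          
                          
                          
                          


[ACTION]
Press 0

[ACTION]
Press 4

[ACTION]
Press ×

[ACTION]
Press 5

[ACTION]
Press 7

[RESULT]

                        57
┌───┬───┬───┬───┐         
│ 7 │ 8 │ 9 │ ÷ │         
├───┼───┼───┼───┤         
│ 4 │ 5 │ 6 │ × │         
├───┼───┼───┼───┤         
│ 1 │ 2 │ 3 │ - │         
├───┼───┼───┼───┤         
│ 0 │ . │ = │ + │         
├───┼───┼───┼───┤         
│ C │ MC│ MR│ M+│         
└───┴───┴───┴───┘         
                          
                          
                          
                          
                          
                          


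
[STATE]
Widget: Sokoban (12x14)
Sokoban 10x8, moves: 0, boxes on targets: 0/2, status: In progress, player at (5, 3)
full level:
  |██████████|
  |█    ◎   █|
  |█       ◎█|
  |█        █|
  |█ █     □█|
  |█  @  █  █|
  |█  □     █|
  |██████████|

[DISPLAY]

██████████  
█    ◎   █  
█       ◎█  
█        █  
█ █     □█  
█  @  █  █  
█  □     █  
██████████  
Moves: 0  0/
            
            
            
            
            


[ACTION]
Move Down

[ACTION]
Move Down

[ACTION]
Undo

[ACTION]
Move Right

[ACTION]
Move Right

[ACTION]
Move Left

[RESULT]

██████████  
█    ◎   █  
█       ◎█  
█        █  
█ █     □█  
█   @ █  █  
█  □     █  
██████████  
Moves: 3  0/
            
            
            
            
            


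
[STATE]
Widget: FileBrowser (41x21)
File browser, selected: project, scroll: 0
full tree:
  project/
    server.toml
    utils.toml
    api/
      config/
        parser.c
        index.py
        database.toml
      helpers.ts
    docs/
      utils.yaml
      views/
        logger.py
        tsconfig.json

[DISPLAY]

> [-] project/                           
    server.toml                          
    utils.toml                           
    [+] api/                             
    [+] docs/                            
                                         
                                         
                                         
                                         
                                         
                                         
                                         
                                         
                                         
                                         
                                         
                                         
                                         
                                         
                                         
                                         


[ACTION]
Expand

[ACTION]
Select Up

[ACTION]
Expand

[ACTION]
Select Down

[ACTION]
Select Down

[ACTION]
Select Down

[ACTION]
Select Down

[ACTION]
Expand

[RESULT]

  [-] project/                           
    server.toml                          
    utils.toml                           
    [+] api/                             
  > [-] docs/                            
      utils.yaml                         
      [+] views/                         
                                         
                                         
                                         
                                         
                                         
                                         
                                         
                                         
                                         
                                         
                                         
                                         
                                         
                                         


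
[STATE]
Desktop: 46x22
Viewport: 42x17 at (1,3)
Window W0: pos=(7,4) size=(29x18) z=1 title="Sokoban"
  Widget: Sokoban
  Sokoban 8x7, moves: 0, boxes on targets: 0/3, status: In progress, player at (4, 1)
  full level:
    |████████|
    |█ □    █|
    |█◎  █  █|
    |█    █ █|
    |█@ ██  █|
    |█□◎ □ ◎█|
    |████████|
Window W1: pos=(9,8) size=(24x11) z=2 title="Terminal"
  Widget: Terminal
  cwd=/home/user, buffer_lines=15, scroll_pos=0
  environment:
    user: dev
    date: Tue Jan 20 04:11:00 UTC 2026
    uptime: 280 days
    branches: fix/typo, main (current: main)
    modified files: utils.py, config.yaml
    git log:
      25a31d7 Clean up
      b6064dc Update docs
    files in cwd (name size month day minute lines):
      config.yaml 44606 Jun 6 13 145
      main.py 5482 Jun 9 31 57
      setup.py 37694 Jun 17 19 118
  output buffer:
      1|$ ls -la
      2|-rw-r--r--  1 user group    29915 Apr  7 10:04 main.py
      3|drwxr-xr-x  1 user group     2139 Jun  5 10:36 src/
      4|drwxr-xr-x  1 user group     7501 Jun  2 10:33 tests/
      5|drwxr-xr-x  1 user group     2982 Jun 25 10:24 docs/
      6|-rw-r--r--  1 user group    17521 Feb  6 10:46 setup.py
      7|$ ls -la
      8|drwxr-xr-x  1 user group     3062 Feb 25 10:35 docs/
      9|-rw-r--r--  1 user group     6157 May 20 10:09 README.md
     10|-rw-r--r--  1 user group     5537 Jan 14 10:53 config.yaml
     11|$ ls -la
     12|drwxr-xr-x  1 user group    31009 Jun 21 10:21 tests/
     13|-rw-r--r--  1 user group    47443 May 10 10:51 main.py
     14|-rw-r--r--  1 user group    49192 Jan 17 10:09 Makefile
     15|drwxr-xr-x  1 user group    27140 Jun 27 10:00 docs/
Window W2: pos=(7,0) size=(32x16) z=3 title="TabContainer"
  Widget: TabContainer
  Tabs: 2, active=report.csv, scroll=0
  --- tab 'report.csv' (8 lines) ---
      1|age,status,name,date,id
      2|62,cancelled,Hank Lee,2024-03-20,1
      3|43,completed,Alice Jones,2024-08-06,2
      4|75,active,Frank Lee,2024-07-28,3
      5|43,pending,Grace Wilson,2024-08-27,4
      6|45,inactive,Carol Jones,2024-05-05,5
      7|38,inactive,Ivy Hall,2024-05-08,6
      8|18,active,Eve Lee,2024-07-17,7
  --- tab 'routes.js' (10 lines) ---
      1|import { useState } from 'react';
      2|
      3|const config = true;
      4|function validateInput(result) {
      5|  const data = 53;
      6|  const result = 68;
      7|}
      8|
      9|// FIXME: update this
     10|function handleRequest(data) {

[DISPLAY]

      ┃[report.csv]│ routes.js       ┃    
      ┃──────────────────────────────┃    
      ┃age,status,name,date,id       ┃    
      ┃62,cancelled,Hank Lee,2024-03-┃    
      ┃43,completed,Alice Jones,2024-┃    
      ┃75,active,Frank Lee,2024-07-28┃    
      ┃43,pending,Grace Wilson,2024-0┃    
      ┃45,inactive,Carol Jones,2024-0┃    
      ┃38,inactive,Ivy Hall,2024-05-0┃    
      ┃18,active,Eve Lee,2024-07-17,7┃    
      ┃                              ┃    
      ┃                              ┃    
      ┗━━━━━━━━━━━━━━━━━━━━━━━━━━━━━━┛    
      ┃ ┃-rw-r--r--  1 user gro┃  ┃       
      ┃ ┃$ ls -la              ┃  ┃       
      ┃ ┗━━━━━━━━━━━━━━━━━━━━━━┛  ┃       
      ┃                           ┃       


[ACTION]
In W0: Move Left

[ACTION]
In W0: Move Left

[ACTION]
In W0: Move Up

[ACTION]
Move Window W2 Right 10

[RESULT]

             ┃[report.csv]│ routes.js     
      ┏━━━━━━┃────────────────────────────
      ┃ Sokob┃age,status,name,date,id     
      ┠──────┃62,cancelled,Hank Lee,2024-0
      ┃██████┃43,completed,Alice Jones,202
      ┃█┏━━━━┃75,active,Frank Lee,2024-07-
      ┃█┃ Ter┃43,pending,Grace Wilson,2024
      ┃█┠────┃45,inactive,Carol Jones,2024
      ┃█┃$ ls┃38,inactive,Ivy Hall,2024-05
      ┃█┃-rw-┃18,active,Eve Lee,2024-07-17
      ┃█┃drwx┃                            
      ┃M┃drwx┃                            
      ┃ ┃drwx┗━━━━━━━━━━━━━━━━━━━━━━━━━━━━
      ┃ ┃-rw-r--r--  1 user gro┃  ┃       
      ┃ ┃$ ls -la              ┃  ┃       
      ┃ ┗━━━━━━━━━━━━━━━━━━━━━━┛  ┃       
      ┃                           ┃       


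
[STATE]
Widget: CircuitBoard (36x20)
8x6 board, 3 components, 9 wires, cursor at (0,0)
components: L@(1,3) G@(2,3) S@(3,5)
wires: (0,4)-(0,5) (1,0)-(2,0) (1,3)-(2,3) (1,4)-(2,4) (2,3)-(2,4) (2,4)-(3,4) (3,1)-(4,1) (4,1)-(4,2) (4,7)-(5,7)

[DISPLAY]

   0 1 2 3 4 5 6 7                  
0  [.]              · ─ ·           
                                    
1   ·           L   ·               
    │           │   │               
2   ·           G ─ ·               
                    │               
3       ·           ·   S           
        │                           
4       · ─ ·                   ·   
                                │   
5                               ·   
Cursor: (0,0)                       
                                    
                                    
                                    
                                    
                                    
                                    
                                    


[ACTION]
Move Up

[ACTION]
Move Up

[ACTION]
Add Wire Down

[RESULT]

   0 1 2 3 4 5 6 7                  
0  [.]              · ─ ·           
    │                               
1   ·           L   ·               
    │           │   │               
2   ·           G ─ ·               
                    │               
3       ·           ·   S           
        │                           
4       · ─ ·                   ·   
                                │   
5                               ·   
Cursor: (0,0)                       
                                    
                                    
                                    
                                    
                                    
                                    
                                    


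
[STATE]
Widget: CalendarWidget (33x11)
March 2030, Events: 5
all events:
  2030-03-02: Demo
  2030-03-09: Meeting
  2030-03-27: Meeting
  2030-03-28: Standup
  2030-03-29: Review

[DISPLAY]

            March 2030           
Mo Tu We Th Fr Sa Su             
             1  2*  3            
 4  5  6  7  8  9* 10            
11 12 13 14 15 16 17             
18 19 20 21 22 23 24             
25 26 27* 28* 29* 30 31          
                                 
                                 
                                 
                                 


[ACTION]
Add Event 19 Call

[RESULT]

            March 2030           
Mo Tu We Th Fr Sa Su             
             1  2*  3            
 4  5  6  7  8  9* 10            
11 12 13 14 15 16 17             
18 19* 20 21 22 23 24            
25 26 27* 28* 29* 30 31          
                                 
                                 
                                 
                                 


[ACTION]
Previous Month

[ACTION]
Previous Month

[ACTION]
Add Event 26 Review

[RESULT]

           January 2030          
Mo Tu We Th Fr Sa Su             
    1  2  3  4  5  6             
 7  8  9 10 11 12 13             
14 15 16 17 18 19 20             
21 22 23 24 25 26* 27            
28 29 30 31                      
                                 
                                 
                                 
                                 


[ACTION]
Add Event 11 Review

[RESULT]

           January 2030          
Mo Tu We Th Fr Sa Su             
    1  2  3  4  5  6             
 7  8  9 10 11* 12 13            
14 15 16 17 18 19 20             
21 22 23 24 25 26* 27            
28 29 30 31                      
                                 
                                 
                                 
                                 


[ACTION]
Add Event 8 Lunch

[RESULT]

           January 2030          
Mo Tu We Th Fr Sa Su             
    1  2  3  4  5  6             
 7  8*  9 10 11* 12 13           
14 15 16 17 18 19 20             
21 22 23 24 25 26* 27            
28 29 30 31                      
                                 
                                 
                                 
                                 
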